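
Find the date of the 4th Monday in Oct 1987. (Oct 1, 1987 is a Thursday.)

Oct 26, 1987

Oct 1987 begins on a Thursday, so the first Monday is Oct 5 (4 days later).
The 4th Monday is 3 weeks later: 5 + 21 = 26.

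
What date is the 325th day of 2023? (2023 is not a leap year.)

January has 31 days (325 − 31 = 294 remain).
February has 28 days (294 − 28 = 266 remain).
March has 31 days (266 − 31 = 235 remain).
April has 30 days (235 − 30 = 205 remain).
May has 31 days (205 − 31 = 174 remain).
June has 30 days (174 − 30 = 144 remain).
July has 31 days (144 − 31 = 113 remain).
August has 31 days (113 − 31 = 82 remain).
September has 30 days (82 − 30 = 52 remain).
October has 31 days (52 − 31 = 21 remain).
21 into November → November 21.

2023-11-21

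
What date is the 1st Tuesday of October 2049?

The first Tuesday of October 2049 is October 5.

October 5, 2049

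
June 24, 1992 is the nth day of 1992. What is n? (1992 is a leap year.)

Days in months before June: 31 + 29 + 31 + 30 + 31 = 152.
Plus 24 days into June → day 176.

176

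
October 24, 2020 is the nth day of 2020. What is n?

Days in months before October: 31 + 29 + 31 + 30 + 31 + 30 + 31 + 31 + 30 = 274.
Plus 24 days into October → day 298.

298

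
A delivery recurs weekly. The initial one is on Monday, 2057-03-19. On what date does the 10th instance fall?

The 10th occurrence is 9 intervals after the first: 9 × 7 = 63 days after 2057-03-19.
March has 31 days — 12 days to the end of March leaves 51.
April has 30 days (21 left).
21 days into May → 2057-05-21.

2057-05-21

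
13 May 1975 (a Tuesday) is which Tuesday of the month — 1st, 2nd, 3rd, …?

2nd

Day 13 falls in week ⌈13/7⌉ of the month.
Days 1–7 hold the 1st Tuesday, 8–14 the 2nd, 15–21 the 3rd, 22–28 the 4th, 29–31 the 5th.
13 is in the range for the 2nd.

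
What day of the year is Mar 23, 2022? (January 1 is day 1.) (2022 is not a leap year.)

82

Days in months before Mar: 31 + 28 = 59.
Plus 23 days into Mar → day 82.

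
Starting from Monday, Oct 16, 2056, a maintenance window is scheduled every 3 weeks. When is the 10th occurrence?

The 10th occurrence is 9 intervals after the first: 9 × 21 = 189 days after Oct 16, 2056.
Oct has 31 days — 15 days to the end of Oct leaves 174.
Nov has 30 days (144 left).
Dec has 31 days (113 left).
Jan has 31 days (82 left).
Feb has 28 days (54 left).
Mar has 31 days (23 left).
23 days into Apr → Apr 23, 2057.

Apr 23, 2057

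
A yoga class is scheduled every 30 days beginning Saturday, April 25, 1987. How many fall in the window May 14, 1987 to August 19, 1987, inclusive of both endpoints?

3

Occurrences land 30·i days after April 25, 1987 for i = 0, 1, 2, …
May 14, 1987 is 19 days after the start; 19 ÷ 30 = 0 remainder 19; since the remainder is 19, round up to i = 1. First occurrence in the window: #2 on May 25, 1987 (1×30 = 30 days in).
August 19, 1987 is 116 days after the start; 116 ÷ 30 = 3 remainder 26. Last occurrence in the window: #4 on July 24, 1987.
Occurrences #2 through #4: 3 in total.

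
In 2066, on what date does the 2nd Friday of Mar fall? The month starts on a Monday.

Mar 2066 begins on a Monday, so the first Friday is Mar 5 (4 days later).
The 2nd Friday is 1 weeks later: 5 + 7 = 12.

Mar 12, 2066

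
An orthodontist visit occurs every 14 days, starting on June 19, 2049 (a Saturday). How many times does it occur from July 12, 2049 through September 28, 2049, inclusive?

Occurrences land 14·i days after June 19, 2049 for i = 0, 1, 2, …
July 12, 2049 is 23 days after the start; 23 ÷ 14 = 1 remainder 9; since the remainder is 9, round up to i = 2. First occurrence in the window: #3 on July 17, 2049 (2×14 = 28 days in).
September 28, 2049 is 101 days after the start; 101 ÷ 14 = 7 remainder 3. Last occurrence in the window: #8 on September 25, 2049.
Occurrences #3 through #8: 6 in total.

6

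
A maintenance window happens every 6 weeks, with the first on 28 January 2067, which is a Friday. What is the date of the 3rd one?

22 April 2067

The 3rd occurrence is 2 intervals after the first: 2 × 42 = 84 days after 28 January 2067.
January has 31 days — 3 days to the end of January leaves 81.
February has 28 days (53 left).
March has 31 days (22 left).
22 days into April → 22 April 2067.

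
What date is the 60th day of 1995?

1 March 1995

January has 31 days (60 − 31 = 29 remain).
February has 28 days (29 − 28 = 1 remain).
1 into March → March 1.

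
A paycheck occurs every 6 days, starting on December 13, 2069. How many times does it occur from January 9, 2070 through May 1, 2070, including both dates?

Occurrences land 6·i days after December 13, 2069 for i = 0, 1, 2, …
January 9, 2070 is 27 days after the start; 27 ÷ 6 = 4 remainder 3; since the remainder is 3, round up to i = 5. First occurrence in the window: #6 on January 12, 2070 (5×6 = 30 days in).
May 1, 2070 is 139 days after the start; 139 ÷ 6 = 23 remainder 1. Last occurrence in the window: #24 on April 30, 2070.
Occurrences #6 through #24: 19 in total.

19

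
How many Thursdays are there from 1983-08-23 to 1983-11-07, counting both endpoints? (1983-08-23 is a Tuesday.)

11

1983-08-23 is a Tuesday; the first Thursday on or after it is 1983-08-25 (2 days later).
From 1983-08-25 to 1983-11-07: 6 + 30 + 31 + 7 = 74 days (rest of August, September, October, November).
74 ÷ 7 = 10 full weeks with remainder 4, so 10 more Thursdays after the first → 11.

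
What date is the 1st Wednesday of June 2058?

The first Wednesday of June 2058 is June 5.

5 June 2058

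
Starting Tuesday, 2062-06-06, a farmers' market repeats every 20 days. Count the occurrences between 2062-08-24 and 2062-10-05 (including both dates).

3

Occurrences land 20·i days after 2062-06-06 for i = 0, 1, 2, …
2062-08-24 is 79 days after the start; 79 ÷ 20 = 3 remainder 19; since the remainder is 19, round up to i = 4. First occurrence in the window: #5 on 2062-08-25 (4×20 = 80 days in).
2062-10-05 is 121 days after the start; 121 ÷ 20 = 6 remainder 1. Last occurrence in the window: #7 on 2062-10-04.
Occurrences #5 through #7: 3 in total.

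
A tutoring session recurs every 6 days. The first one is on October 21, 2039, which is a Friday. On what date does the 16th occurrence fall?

The 16th occurrence is 15 intervals after the first: 15 × 6 = 90 days after October 21, 2039.
October has 31 days — 10 days to the end of October leaves 80.
November has 30 days (50 left).
December has 31 days (19 left).
19 days into January → January 19, 2040.

January 19, 2040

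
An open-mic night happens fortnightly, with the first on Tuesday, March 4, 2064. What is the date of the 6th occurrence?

The 6th occurrence is 5 intervals after the first: 5 × 14 = 70 days after March 4, 2064.
March has 31 days — 27 days to the end of March leaves 43.
April has 30 days (13 left).
13 days into May → May 13, 2064.

May 13, 2064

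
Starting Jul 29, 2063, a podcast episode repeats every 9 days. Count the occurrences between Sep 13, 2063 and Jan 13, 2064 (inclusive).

13

Occurrences land 9·i days after Jul 29, 2063 for i = 0, 1, 2, …
Sep 13, 2063 is 46 days after the start; 46 ÷ 9 = 5 remainder 1; since the remainder is 1, round up to i = 6. First occurrence in the window: #7 on Sep 21, 2063 (6×9 = 54 days in).
Jan 13, 2064 is 168 days after the start; 168 ÷ 9 = 18 remainder 6. Last occurrence in the window: #19 on Jan 7, 2064.
Occurrences #7 through #19: 13 in total.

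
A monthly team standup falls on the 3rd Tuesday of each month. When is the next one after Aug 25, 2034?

Aug 2034 starts on a Tuesday; its first Tuesday is the 1st, so the 3rd Tuesday is the 15th — Aug 15, 2034.
That is not after Aug 25, 2034, so look at Sep 2034.
Sep 2034 starts on a Friday; its first Tuesday is the 5th, so the 3rd Tuesday is the 19th — Sep 19, 2034.

Sep 19, 2034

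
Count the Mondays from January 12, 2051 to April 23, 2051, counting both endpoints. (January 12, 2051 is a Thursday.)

January 12, 2051 is a Thursday; the first Monday on or after it is January 16, 2051 (4 days later).
From January 16, 2051 to April 23, 2051: 15 + 28 + 31 + 23 = 97 days (rest of January, February, March, April).
97 ÷ 7 = 13 full weeks with remainder 6, so 13 more Mondays after the first → 14.

14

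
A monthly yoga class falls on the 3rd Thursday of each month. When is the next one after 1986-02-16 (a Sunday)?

February 1986 starts on a Saturday; its first Thursday is the 6th, so the 3rd Thursday is the 20th — 1986-02-20.
1986-02-20 is after 1986-02-16, so that is the next one.

1986-02-20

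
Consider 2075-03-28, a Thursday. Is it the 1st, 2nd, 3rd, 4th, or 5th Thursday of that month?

Day 28 falls in week ⌈28/7⌉ of the month.
Days 1–7 hold the 1st Thursday, 8–14 the 2nd, 15–21 the 3rd, 22–28 the 4th, 29–31 the 5th.
28 is in the range for the 4th.

4th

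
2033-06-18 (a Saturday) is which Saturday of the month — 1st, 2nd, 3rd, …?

3rd

Day 18 falls in week ⌈18/7⌉ of the month.
Days 1–7 hold the 1st Saturday, 8–14 the 2nd, 15–21 the 3rd, 22–28 the 4th, 29–31 the 5th.
18 is in the range for the 3rd.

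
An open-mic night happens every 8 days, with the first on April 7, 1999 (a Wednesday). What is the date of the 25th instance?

October 16, 1999

The 25th occurrence is 24 intervals after the first: 24 × 8 = 192 days after April 7, 1999.
April has 30 days — 23 days to the end of April leaves 169.
May has 31 days (138 left).
June has 30 days (108 left).
July has 31 days (77 left).
August has 31 days (46 left).
September has 30 days (16 left).
16 days into October → October 16, 1999.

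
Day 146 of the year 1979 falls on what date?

May 26, 1979

Jan has 31 days (146 − 31 = 115 remain).
Feb has 28 days (115 − 28 = 87 remain).
Mar has 31 days (87 − 31 = 56 remain).
Apr has 30 days (56 − 30 = 26 remain).
26 into May → May 26.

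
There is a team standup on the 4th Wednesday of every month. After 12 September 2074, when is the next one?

September 2074 starts on a Saturday; its first Wednesday is the 5th, so the 4th Wednesday is the 26th — 26 September 2074.
26 September 2074 is after 12 September 2074, so that is the next one.

26 September 2074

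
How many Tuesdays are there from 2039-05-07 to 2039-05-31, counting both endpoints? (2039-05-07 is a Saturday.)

2039-05-07 is a Saturday; the first Tuesday on or after it is 2039-05-10 (3 days later).
From 2039-05-10 to 2039-05-31 is 31 − 10 = 21 days.
21 ÷ 7 = 3 full weeks with remainder 0, so 3 more Tuesdays after the first → 4.

4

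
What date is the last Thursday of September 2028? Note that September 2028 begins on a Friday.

28 September 2028

September 2028 begins on a Friday, so the first Thursday is September 7 (6 days later).
September 2028 has 30 days. Adding weeks: 7, 14, 21, 28 — the last one ≤ 30 is the 28th.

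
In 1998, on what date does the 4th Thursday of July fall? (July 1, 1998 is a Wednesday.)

July 1998 begins on a Wednesday, so the first Thursday is July 2 (1 day later).
The 4th Thursday is 3 weeks later: 2 + 21 = 23.

1998-07-23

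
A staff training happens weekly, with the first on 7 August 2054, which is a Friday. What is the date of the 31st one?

5 March 2055

The 31st occurrence is 30 intervals after the first: 30 × 7 = 210 days after 7 August 2054.
August has 31 days — 24 days to the end of August leaves 186.
September has 30 days (156 left).
October has 31 days (125 left).
November has 30 days (95 left).
December has 31 days (64 left).
January has 31 days (33 left).
February has 28 days (5 left).
5 days into March → 5 March 2055.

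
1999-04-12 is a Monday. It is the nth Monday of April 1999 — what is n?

2nd

Day 12 falls in week ⌈12/7⌉ of the month.
Days 1–7 hold the 1st Monday, 8–14 the 2nd, 15–21 the 3rd, 22–28 the 4th, 29–31 the 5th.
12 is in the range for the 2nd.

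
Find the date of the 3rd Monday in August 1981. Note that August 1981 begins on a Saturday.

1981-08-17

August 1981 begins on a Saturday, so the first Monday is August 3 (2 days later).
The 3rd Monday is 2 weeks later: 3 + 14 = 17.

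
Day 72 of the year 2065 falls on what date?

March 13, 2065

January has 31 days (72 − 31 = 41 remain).
February has 28 days (41 − 28 = 13 remain).
13 into March → March 13.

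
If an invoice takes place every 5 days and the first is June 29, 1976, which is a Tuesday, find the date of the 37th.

The 37th occurrence is 36 intervals after the first: 36 × 5 = 180 days after June 29, 1976.
June has 30 days — 1 day to the end of June leaves 179.
July has 31 days (148 left).
August has 31 days (117 left).
September has 30 days (87 left).
October has 31 days (56 left).
November has 30 days (26 left).
26 days into December → December 26, 1976.

December 26, 1976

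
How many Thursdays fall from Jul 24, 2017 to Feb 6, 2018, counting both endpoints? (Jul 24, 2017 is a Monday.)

28

Jul 24, 2017 is a Monday; the first Thursday on or after it is Jul 27, 2017 (3 days later).
From Jul 27, 2017 to Feb 6, 2018: 4 + 31 + 30 + 31 + 30 + 31 + 31 + 6 = 194 days (rest of Jul, Aug, Sep, Oct, Nov, Dec, Jan, Feb).
194 ÷ 7 = 27 full weeks with remainder 5, so 27 more Thursdays after the first → 28.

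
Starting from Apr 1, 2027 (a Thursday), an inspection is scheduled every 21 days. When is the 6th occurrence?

Jul 15, 2027

The 6th occurrence is 5 intervals after the first: 5 × 21 = 105 days after Apr 1, 2027.
Apr has 30 days — 29 days to the end of Apr leaves 76.
May has 31 days (45 left).
Jun has 30 days (15 left).
15 days into Jul → Jul 15, 2027.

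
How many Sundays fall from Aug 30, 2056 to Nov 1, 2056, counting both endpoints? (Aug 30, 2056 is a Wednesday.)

Aug 30, 2056 is a Wednesday; the first Sunday on or after it is Sep 3, 2056 (4 days later).
From Sep 3, 2056 to Nov 1, 2056: 27 + 31 + 1 = 59 days (rest of Sep, Oct, Nov).
59 ÷ 7 = 8 full weeks with remainder 3, so 8 more Sundays after the first → 9.

9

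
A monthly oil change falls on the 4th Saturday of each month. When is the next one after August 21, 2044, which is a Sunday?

August 2044 starts on a Monday; its first Saturday is the 6th, so the 4th Saturday is the 27th — August 27, 2044.
August 27, 2044 is after August 21, 2044, so that is the next one.

August 27, 2044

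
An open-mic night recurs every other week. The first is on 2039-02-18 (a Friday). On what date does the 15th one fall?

The 15th occurrence is 14 intervals after the first: 14 × 14 = 196 days after 2039-02-18.
February has 28 days — 10 days to the end of February leaves 186.
March has 31 days (155 left).
April has 30 days (125 left).
May has 31 days (94 left).
June has 30 days (64 left).
July has 31 days (33 left).
August has 31 days (2 left).
2 days into September → 2039-09-02.

2039-09-02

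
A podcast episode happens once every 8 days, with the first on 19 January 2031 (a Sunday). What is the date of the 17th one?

The 17th occurrence is 16 intervals after the first: 16 × 8 = 128 days after 19 January 2031.
January has 31 days — 12 days to the end of January leaves 116.
February has 28 days (88 left).
March has 31 days (57 left).
April has 30 days (27 left).
27 days into May → 27 May 2031.

27 May 2031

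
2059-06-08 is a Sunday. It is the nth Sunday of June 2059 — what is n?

2nd

Day 8 falls in week ⌈8/7⌉ of the month.
Days 1–7 hold the 1st Sunday, 8–14 the 2nd, 15–21 the 3rd, 22–28 the 4th, 29–31 the 5th.
8 is in the range for the 2nd.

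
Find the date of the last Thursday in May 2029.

31 May 2029

The first Thursday of May 2029 is May 3.
May 2029 has 31 days. Adding weeks: 3, 10, 17, 24, 31 — the last one ≤ 31 is the 31st.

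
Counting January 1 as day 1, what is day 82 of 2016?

March 22, 2016

January has 31 days (82 − 31 = 51 remain).
February has 29 days (51 − 29 = 22 remain).
22 into March → March 22.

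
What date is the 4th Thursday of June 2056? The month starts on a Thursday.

22 June 2056

June 2056 begins on a Thursday, so the first Thursday is June 1.
The 4th Thursday is 3 weeks later: 1 + 21 = 22.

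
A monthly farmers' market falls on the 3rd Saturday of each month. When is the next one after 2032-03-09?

March 2032 starts on a Monday; its first Saturday is the 6th, so the 3rd Saturday is the 20th — 2032-03-20.
2032-03-20 is after 2032-03-09, so that is the next one.

2032-03-20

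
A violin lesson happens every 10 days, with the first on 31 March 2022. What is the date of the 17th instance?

The 17th occurrence is 16 intervals after the first: 16 × 10 = 160 days after 31 March 2022.
March has 31 days — 0 days to the end of March leaves 160.
April has 30 days (130 left).
May has 31 days (99 left).
June has 30 days (69 left).
July has 31 days (38 left).
August has 31 days (7 left).
7 days into September → 7 September 2022.

7 September 2022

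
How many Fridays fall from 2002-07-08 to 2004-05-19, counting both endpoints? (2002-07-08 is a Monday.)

2002-07-08 is a Monday; the first Friday on or after it is 2002-07-12 (4 days later).
From 2002-07-12 to 2004-05-19: 172 + 365 + 140 = 677 days (rest of 2002, 2003, to 2004-05-19 in 2004).
677 ÷ 7 = 96 full weeks with remainder 5, so 96 more Fridays after the first → 97.

97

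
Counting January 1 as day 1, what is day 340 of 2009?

January has 31 days (340 − 31 = 309 remain).
February has 28 days (309 − 28 = 281 remain).
March has 31 days (281 − 31 = 250 remain).
April has 30 days (250 − 30 = 220 remain).
May has 31 days (220 − 31 = 189 remain).
June has 30 days (189 − 30 = 159 remain).
July has 31 days (159 − 31 = 128 remain).
August has 31 days (128 − 31 = 97 remain).
September has 30 days (97 − 30 = 67 remain).
October has 31 days (67 − 31 = 36 remain).
November has 30 days (36 − 30 = 6 remain).
6 into December → December 6.

December 6, 2009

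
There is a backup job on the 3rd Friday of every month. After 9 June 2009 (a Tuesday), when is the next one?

June 2009 starts on a Monday; its first Friday is the 5th, so the 3rd Friday is the 19th — 19 June 2009.
19 June 2009 is after 9 June 2009, so that is the next one.

19 June 2009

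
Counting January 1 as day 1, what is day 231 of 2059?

19 August 2059

January has 31 days (231 − 31 = 200 remain).
February has 28 days (200 − 28 = 172 remain).
March has 31 days (172 − 31 = 141 remain).
April has 30 days (141 − 30 = 111 remain).
May has 31 days (111 − 31 = 80 remain).
June has 30 days (80 − 30 = 50 remain).
July has 31 days (50 − 31 = 19 remain).
19 into August → August 19.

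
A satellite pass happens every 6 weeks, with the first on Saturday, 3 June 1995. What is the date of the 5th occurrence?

18 November 1995

The 5th occurrence is 4 intervals after the first: 4 × 42 = 168 days after 3 June 1995.
June has 30 days — 27 days to the end of June leaves 141.
July has 31 days (110 left).
August has 31 days (79 left).
September has 30 days (49 left).
October has 31 days (18 left).
18 days into November → 18 November 1995.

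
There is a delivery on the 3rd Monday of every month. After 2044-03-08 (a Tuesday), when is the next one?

March 2044 starts on a Tuesday; its first Monday is the 7th, so the 3rd Monday is the 21st — 2044-03-21.
2044-03-21 is after 2044-03-08, so that is the next one.

2044-03-21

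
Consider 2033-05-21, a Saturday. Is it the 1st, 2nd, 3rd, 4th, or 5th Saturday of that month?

3rd

Day 21 falls in week ⌈21/7⌉ of the month.
Days 1–7 hold the 1st Saturday, 8–14 the 2nd, 15–21 the 3rd, 22–28 the 4th, 29–31 the 5th.
21 is in the range for the 3rd.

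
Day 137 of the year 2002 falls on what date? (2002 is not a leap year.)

January has 31 days (137 − 31 = 106 remain).
February has 28 days (106 − 28 = 78 remain).
March has 31 days (78 − 31 = 47 remain).
April has 30 days (47 − 30 = 17 remain).
17 into May → May 17.

17 May 2002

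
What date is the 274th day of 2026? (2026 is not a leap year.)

January has 31 days (274 − 31 = 243 remain).
February has 28 days (243 − 28 = 215 remain).
March has 31 days (215 − 31 = 184 remain).
April has 30 days (184 − 30 = 154 remain).
May has 31 days (154 − 31 = 123 remain).
June has 30 days (123 − 30 = 93 remain).
July has 31 days (93 − 31 = 62 remain).
August has 31 days (62 − 31 = 31 remain).
September has 30 days (31 − 30 = 1 remain).
1 into October → October 1.

October 1, 2026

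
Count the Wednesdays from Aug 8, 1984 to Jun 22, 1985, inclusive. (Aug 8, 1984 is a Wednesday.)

Aug 8, 1984 is a Wednesday; the first Wednesday on or after it is Aug 8, 1984.
From Aug 8, 1984 to Jun 22, 1985: 23 + 30 + 31 + 30 + 31 + 31 + 28 + 31 + 30 + 31 + 22 = 318 days (rest of Aug, Sep, Oct, Nov, Dec, Jan, Feb, Mar, Apr, May, Jun).
318 ÷ 7 = 45 full weeks with remainder 3, so 45 more Wednesdays after the first → 46.

46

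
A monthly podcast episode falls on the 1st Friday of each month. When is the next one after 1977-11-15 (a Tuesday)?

1977-12-02

November 1977 starts on a Tuesday, so its 1st Friday is 1977-11-04 (3 days in).
That is not after 1977-11-15, so look at December 1977.
December 1977 starts on a Thursday, so its 1st Friday is 1977-12-02 (1 day in).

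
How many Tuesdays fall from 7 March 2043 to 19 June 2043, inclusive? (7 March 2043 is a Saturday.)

15

7 March 2043 is a Saturday; the first Tuesday on or after it is 10 March 2043 (3 days later).
From 10 March 2043 to 19 June 2043: 21 + 30 + 31 + 19 = 101 days (rest of March, April, May, June).
101 ÷ 7 = 14 full weeks with remainder 3, so 14 more Tuesdays after the first → 15.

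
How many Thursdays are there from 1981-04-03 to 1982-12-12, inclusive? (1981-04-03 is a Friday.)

88

1981-04-03 is a Friday; the first Thursday on or after it is 1981-04-09 (6 days later).
From 1981-04-09 to 1982-12-12: 266 + 346 = 612 days (rest of 1981, to 1982-12-12 in 1982).
612 ÷ 7 = 87 full weeks with remainder 3, so 87 more Thursdays after the first → 88.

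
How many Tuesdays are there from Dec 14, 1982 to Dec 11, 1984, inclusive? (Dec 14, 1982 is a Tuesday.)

Dec 14, 1982 is a Tuesday; the first Tuesday on or after it is Dec 14, 1982.
From Dec 14, 1982 to Dec 11, 1984: 17 + 365 + 346 = 728 days (rest of 1982, 1983, to Dec 11, 1984 in 1984).
728 ÷ 7 = 104 full weeks with remainder 0, so 104 more Tuesdays after the first → 105.

105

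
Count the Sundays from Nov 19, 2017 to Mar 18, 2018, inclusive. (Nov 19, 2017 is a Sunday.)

18

Nov 19, 2017 is a Sunday; the first Sunday on or after it is Nov 19, 2017.
From Nov 19, 2017 to Mar 18, 2018: 11 + 31 + 31 + 28 + 18 = 119 days (rest of Nov, Dec, Jan, Feb, Mar).
119 ÷ 7 = 17 full weeks with remainder 0, so 17 more Sundays after the first → 18.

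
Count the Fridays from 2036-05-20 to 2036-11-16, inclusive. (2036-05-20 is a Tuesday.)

26

2036-05-20 is a Tuesday; the first Friday on or after it is 2036-05-23 (3 days later).
From 2036-05-23 to 2036-11-16: 8 + 30 + 31 + 31 + 30 + 31 + 16 = 177 days (rest of May, June, July, August, September, October, November).
177 ÷ 7 = 25 full weeks with remainder 2, so 25 more Fridays after the first → 26.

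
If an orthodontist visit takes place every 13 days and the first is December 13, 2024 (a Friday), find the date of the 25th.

October 21, 2025

The 25th occurrence is 24 intervals after the first: 24 × 13 = 312 days after December 13, 2024.
December has 31 days — 18 days to the end of December leaves 294.
January has 31 days (263 left).
February has 28 days (235 left).
March has 31 days (204 left).
April has 30 days (174 left).
May has 31 days (143 left).
June has 30 days (113 left).
July has 31 days (82 left).
August has 31 days (51 left).
September has 30 days (21 left).
21 days into October → October 21, 2025.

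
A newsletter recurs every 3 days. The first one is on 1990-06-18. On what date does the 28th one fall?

The 28th occurrence is 27 intervals after the first: 27 × 3 = 81 days after 1990-06-18.
June has 30 days — 12 days to the end of June leaves 69.
July has 31 days (38 left).
August has 31 days (7 left).
7 days into September → 1990-09-07.

1990-09-07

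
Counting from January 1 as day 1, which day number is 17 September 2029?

Days in months before September: 31 + 28 + 31 + 30 + 31 + 30 + 31 + 31 = 243.
Plus 17 days into September → day 260.

260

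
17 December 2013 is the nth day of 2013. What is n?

Days in months before December: 31 + 28 + 31 + 30 + 31 + 30 + 31 + 31 + 30 + 31 + 30 = 334.
Plus 17 days into December → day 351.

351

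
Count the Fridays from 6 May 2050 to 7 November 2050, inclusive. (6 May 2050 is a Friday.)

6 May 2050 is a Friday; the first Friday on or after it is 6 May 2050.
From 6 May 2050 to 7 November 2050: 25 + 30 + 31 + 31 + 30 + 31 + 7 = 185 days (rest of May, June, July, August, September, October, November).
185 ÷ 7 = 26 full weeks with remainder 3, so 26 more Fridays after the first → 27.

27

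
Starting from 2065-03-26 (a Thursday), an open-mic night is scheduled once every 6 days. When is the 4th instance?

The 4th occurrence is 3 intervals after the first: 3 × 6 = 18 days after 2065-03-26.
March has 31 days — 5 days to the end of March leaves 13.
13 days into April → 2065-04-13.

2065-04-13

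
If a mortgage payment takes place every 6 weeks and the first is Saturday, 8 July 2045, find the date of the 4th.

The 4th occurrence is 3 intervals after the first: 3 × 42 = 126 days after 8 July 2045.
July has 31 days — 23 days to the end of July leaves 103.
August has 31 days (72 left).
September has 30 days (42 left).
October has 31 days (11 left).
11 days into November → 11 November 2045.

11 November 2045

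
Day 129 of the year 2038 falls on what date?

Jan has 31 days (129 − 31 = 98 remain).
Feb has 28 days (98 − 28 = 70 remain).
Mar has 31 days (70 − 31 = 39 remain).
Apr has 30 days (39 − 30 = 9 remain).
9 into May → May 9.

May 9, 2038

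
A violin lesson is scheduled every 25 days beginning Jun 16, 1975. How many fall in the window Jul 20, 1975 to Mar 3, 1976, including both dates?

Occurrences land 25·i days after Jun 16, 1975 for i = 0, 1, 2, …
Jul 20, 1975 is 34 days after the start; 34 ÷ 25 = 1 remainder 9; since the remainder is 9, round up to i = 2. First occurrence in the window: #3 on Aug 5, 1975 (2×25 = 50 days in).
Mar 3, 1976 is 261 days after the start; 261 ÷ 25 = 10 remainder 11. Last occurrence in the window: #11 on Feb 21, 1976.
Occurrences #3 through #11: 9 in total.

9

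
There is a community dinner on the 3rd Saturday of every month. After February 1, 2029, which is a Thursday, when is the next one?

February 2029 starts on a Thursday; its first Saturday is the 3rd, so the 3rd Saturday is the 17th — February 17, 2029.
February 17, 2029 is after February 1, 2029, so that is the next one.

February 17, 2029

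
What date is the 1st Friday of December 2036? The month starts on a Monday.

December 5, 2036

December 2036 begins on a Monday, so the first Friday is December 5 (4 days later).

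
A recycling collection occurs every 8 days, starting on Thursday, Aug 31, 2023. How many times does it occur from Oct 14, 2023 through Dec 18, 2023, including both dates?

8

Occurrences land 8·i days after Aug 31, 2023 for i = 0, 1, 2, …
Oct 14, 2023 is 44 days after the start; 44 ÷ 8 = 5 remainder 4; since the remainder is 4, round up to i = 6. First occurrence in the window: #7 on Oct 18, 2023 (6×8 = 48 days in).
Dec 18, 2023 is 109 days after the start; 109 ÷ 8 = 13 remainder 5. Last occurrence in the window: #14 on Dec 13, 2023.
Occurrences #7 through #14: 8 in total.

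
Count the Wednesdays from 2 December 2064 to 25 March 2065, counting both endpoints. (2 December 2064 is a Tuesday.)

2 December 2064 is a Tuesday; the first Wednesday on or after it is 3 December 2064 (1 day later).
From 3 December 2064 to 25 March 2065: 28 + 31 + 28 + 25 = 112 days (rest of December, January, February, March).
112 ÷ 7 = 16 full weeks with remainder 0, so 16 more Wednesdays after the first → 17.

17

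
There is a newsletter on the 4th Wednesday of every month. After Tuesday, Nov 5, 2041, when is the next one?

Nov 27, 2041

Nov 2041 starts on a Friday; its first Wednesday is the 6th, so the 4th Wednesday is the 27th — Nov 27, 2041.
Nov 27, 2041 is after Nov 5, 2041, so that is the next one.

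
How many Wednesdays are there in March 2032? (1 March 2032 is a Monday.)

5

1 March 2032 is a Monday; the first Wednesday on or after it is 3 March 2032 (2 days later).
From 3 March 2032 to 31 March 2032 is 31 − 3 = 28 days.
28 ÷ 7 = 4 full weeks with remainder 0, so 4 more Wednesdays after the first → 5.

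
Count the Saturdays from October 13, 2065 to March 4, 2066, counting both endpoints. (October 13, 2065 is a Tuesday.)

20

October 13, 2065 is a Tuesday; the first Saturday on or after it is October 17, 2065 (4 days later).
From October 17, 2065 to March 4, 2066: 14 + 30 + 31 + 31 + 28 + 4 = 138 days (rest of October, November, December, January, February, March).
138 ÷ 7 = 19 full weeks with remainder 5, so 19 more Saturdays after the first → 20.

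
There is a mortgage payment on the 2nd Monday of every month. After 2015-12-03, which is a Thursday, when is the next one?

2015-12-14

December 2015 starts on a Tuesday; its first Monday is the 7th, so the 2nd Monday is the 14th — 2015-12-14.
2015-12-14 is after 2015-12-03, so that is the next one.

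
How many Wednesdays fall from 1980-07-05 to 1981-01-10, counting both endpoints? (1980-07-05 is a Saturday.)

1980-07-05 is a Saturday; the first Wednesday on or after it is 1980-07-09 (4 days later).
From 1980-07-09 to 1981-01-10: 22 + 31 + 30 + 31 + 30 + 31 + 10 = 185 days (rest of July, August, September, October, November, December, January).
185 ÷ 7 = 26 full weeks with remainder 3, so 26 more Wednesdays after the first → 27.

27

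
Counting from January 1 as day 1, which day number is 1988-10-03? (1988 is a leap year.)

277

Days in months before October: 31 + 29 + 31 + 30 + 31 + 30 + 31 + 31 + 30 = 274.
Plus 3 days into October → day 277.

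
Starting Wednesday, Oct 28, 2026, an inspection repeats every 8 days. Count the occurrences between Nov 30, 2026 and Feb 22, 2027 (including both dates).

Occurrences land 8·i days after Oct 28, 2026 for i = 0, 1, 2, …
Nov 30, 2026 is 33 days after the start; 33 ÷ 8 = 4 remainder 1; since the remainder is 1, round up to i = 5. First occurrence in the window: #6 on Dec 7, 2026 (5×8 = 40 days in).
Feb 22, 2027 is 117 days after the start; 117 ÷ 8 = 14 remainder 5. Last occurrence in the window: #15 on Feb 17, 2027.
Occurrences #6 through #15: 10 in total.

10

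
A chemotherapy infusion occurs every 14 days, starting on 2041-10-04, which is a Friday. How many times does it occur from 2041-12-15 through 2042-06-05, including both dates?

12

Occurrences land 14·i days after 2041-10-04 for i = 0, 1, 2, …
2041-12-15 is 72 days after the start; 72 ÷ 14 = 5 remainder 2; since the remainder is 2, round up to i = 6. First occurrence in the window: #7 on 2041-12-27 (6×14 = 84 days in).
2042-06-05 is 244 days after the start; 244 ÷ 14 = 17 remainder 6. Last occurrence in the window: #18 on 2042-05-30.
Occurrences #7 through #18: 12 in total.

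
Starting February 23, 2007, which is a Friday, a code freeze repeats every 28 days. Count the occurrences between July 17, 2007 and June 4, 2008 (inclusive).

11

Occurrences land 28·i days after February 23, 2007 for i = 0, 1, 2, …
July 17, 2007 is 144 days after the start; 144 ÷ 28 = 5 remainder 4; since the remainder is 4, round up to i = 6. First occurrence in the window: #7 on August 10, 2007 (6×28 = 168 days in).
June 4, 2008 is 467 days after the start; 467 ÷ 28 = 16 remainder 19. Last occurrence in the window: #17 on May 16, 2008.
Occurrences #7 through #17: 11 in total.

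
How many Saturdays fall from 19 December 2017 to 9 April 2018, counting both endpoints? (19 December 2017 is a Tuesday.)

19 December 2017 is a Tuesday; the first Saturday on or after it is 23 December 2017 (4 days later).
From 23 December 2017 to 9 April 2018: 8 + 31 + 28 + 31 + 9 = 107 days (rest of December, January, February, March, April).
107 ÷ 7 = 15 full weeks with remainder 2, so 15 more Saturdays after the first → 16.

16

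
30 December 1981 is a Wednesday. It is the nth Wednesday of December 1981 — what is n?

Day 30 falls in week ⌈30/7⌉ of the month.
Days 1–7 hold the 1st Wednesday, 8–14 the 2nd, 15–21 the 3rd, 22–28 the 4th, 29–31 the 5th.
30 is in the range for the 5th.

5th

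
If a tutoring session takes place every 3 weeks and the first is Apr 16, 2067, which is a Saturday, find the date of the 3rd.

May 28, 2067

The 3rd occurrence is 2 intervals after the first: 2 × 21 = 42 days after Apr 16, 2067.
Apr has 30 days — 14 days to the end of Apr leaves 28.
28 days into May → May 28, 2067.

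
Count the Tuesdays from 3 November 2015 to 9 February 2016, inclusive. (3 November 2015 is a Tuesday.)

15

3 November 2015 is a Tuesday; the first Tuesday on or after it is 3 November 2015.
From 3 November 2015 to 9 February 2016: 27 + 31 + 31 + 9 = 98 days (rest of November, December, January, February).
98 ÷ 7 = 14 full weeks with remainder 0, so 14 more Tuesdays after the first → 15.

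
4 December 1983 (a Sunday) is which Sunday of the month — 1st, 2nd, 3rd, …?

Day 4 falls in week ⌈4/7⌉ of the month.
Days 1–7 hold the 1st Sunday, 8–14 the 2nd, 15–21 the 3rd, 22–28 the 4th, 29–31 the 5th.
4 is in the range for the 1st.

1st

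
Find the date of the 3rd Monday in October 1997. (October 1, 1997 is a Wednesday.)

October 1997 begins on a Wednesday, so the first Monday is October 6 (5 days later).
The 3rd Monday is 2 weeks later: 6 + 14 = 20.

1997-10-20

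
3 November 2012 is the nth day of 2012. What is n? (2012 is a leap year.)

308

Days in months before November: 31 + 29 + 31 + 30 + 31 + 30 + 31 + 31 + 30 + 31 = 305.
Plus 3 days into November → day 308.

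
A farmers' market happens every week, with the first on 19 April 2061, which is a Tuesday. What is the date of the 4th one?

The 4th occurrence is 3 intervals after the first: 3 × 7 = 21 days after 19 April 2061.
April has 30 days — 11 days to the end of April leaves 10.
10 days into May → 10 May 2061.

10 May 2061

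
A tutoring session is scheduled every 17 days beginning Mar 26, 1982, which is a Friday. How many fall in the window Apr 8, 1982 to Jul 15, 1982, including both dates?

6

Occurrences land 17·i days after Mar 26, 1982 for i = 0, 1, 2, …
Apr 8, 1982 is 13 days after the start; 13 ÷ 17 = 0 remainder 13; since the remainder is 13, round up to i = 1. First occurrence in the window: #2 on Apr 12, 1982 (1×17 = 17 days in).
Jul 15, 1982 is 111 days after the start; 111 ÷ 17 = 6 remainder 9. Last occurrence in the window: #7 on Jul 6, 1982.
Occurrences #2 through #7: 6 in total.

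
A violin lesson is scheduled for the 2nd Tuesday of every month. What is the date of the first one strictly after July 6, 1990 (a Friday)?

July 1990 starts on a Sunday; its first Tuesday is the 3rd, so the 2nd Tuesday is the 10th — July 10, 1990.
July 10, 1990 is after July 6, 1990, so that is the next one.

July 10, 1990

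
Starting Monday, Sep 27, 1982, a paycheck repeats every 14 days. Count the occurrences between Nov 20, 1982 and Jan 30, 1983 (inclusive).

5

Occurrences land 14·i days after Sep 27, 1982 for i = 0, 1, 2, …
Nov 20, 1982 is 54 days after the start; 54 ÷ 14 = 3 remainder 12; since the remainder is 12, round up to i = 4. First occurrence in the window: #5 on Nov 22, 1982 (4×14 = 56 days in).
Jan 30, 1983 is 125 days after the start; 125 ÷ 14 = 8 remainder 13. Last occurrence in the window: #9 on Jan 17, 1983.
Occurrences #5 through #9: 5 in total.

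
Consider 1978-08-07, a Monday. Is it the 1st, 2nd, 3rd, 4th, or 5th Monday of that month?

Day 7 falls in week ⌈7/7⌉ of the month.
Days 1–7 hold the 1st Monday, 8–14 the 2nd, 15–21 the 3rd, 22–28 the 4th, 29–31 the 5th.
7 is in the range for the 1st.

1st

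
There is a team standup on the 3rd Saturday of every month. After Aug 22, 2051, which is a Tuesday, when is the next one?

Aug 2051 starts on a Tuesday; its first Saturday is the 5th, so the 3rd Saturday is the 19th — Aug 19, 2051.
That is not after Aug 22, 2051, so look at Sep 2051.
Sep 2051 starts on a Friday; its first Saturday is the 2nd, so the 3rd Saturday is the 16th — Sep 16, 2051.

Sep 16, 2051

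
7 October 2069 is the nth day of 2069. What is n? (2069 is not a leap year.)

Days in months before October: 31 + 28 + 31 + 30 + 31 + 30 + 31 + 31 + 30 = 273.
Plus 7 days into October → day 280.

280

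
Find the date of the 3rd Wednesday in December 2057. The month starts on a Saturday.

December 19, 2057

December 2057 begins on a Saturday, so the first Wednesday is December 5 (4 days later).
The 3rd Wednesday is 2 weeks later: 5 + 14 = 19.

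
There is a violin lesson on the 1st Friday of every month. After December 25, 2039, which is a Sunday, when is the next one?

January 6, 2040

December 2039 starts on a Thursday, so its 1st Friday is December 2, 2039 (1 day in).
That is not after December 25, 2039, so look at January 2040.
January 2040 starts on a Sunday, so its 1st Friday is January 6, 2040 (5 days in).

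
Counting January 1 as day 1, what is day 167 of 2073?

January has 31 days (167 − 31 = 136 remain).
February has 28 days (136 − 28 = 108 remain).
March has 31 days (108 − 31 = 77 remain).
April has 30 days (77 − 30 = 47 remain).
May has 31 days (47 − 31 = 16 remain).
16 into June → June 16.

16 June 2073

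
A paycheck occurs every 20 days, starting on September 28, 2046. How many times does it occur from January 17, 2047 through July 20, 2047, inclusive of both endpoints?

Occurrences land 20·i days after September 28, 2046 for i = 0, 1, 2, …
January 17, 2047 is 111 days after the start; 111 ÷ 20 = 5 remainder 11; since the remainder is 11, round up to i = 6. First occurrence in the window: #7 on January 26, 2047 (6×20 = 120 days in).
July 20, 2047 is 295 days after the start; 295 ÷ 20 = 14 remainder 15. Last occurrence in the window: #15 on July 5, 2047.
Occurrences #7 through #15: 9 in total.

9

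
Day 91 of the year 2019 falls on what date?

January has 31 days (91 − 31 = 60 remain).
February has 28 days (60 − 28 = 32 remain).
March has 31 days (32 − 31 = 1 remain).
1 into April → April 1.

April 1, 2019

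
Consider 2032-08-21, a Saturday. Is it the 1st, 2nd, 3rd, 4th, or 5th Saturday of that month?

3rd

Day 21 falls in week ⌈21/7⌉ of the month.
Days 1–7 hold the 1st Saturday, 8–14 the 2nd, 15–21 the 3rd, 22–28 the 4th, 29–31 the 5th.
21 is in the range for the 3rd.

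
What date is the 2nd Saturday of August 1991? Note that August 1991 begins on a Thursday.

10 August 1991

August 1991 begins on a Thursday, so the first Saturday is August 3 (2 days later).
The 2nd Saturday is 1 weeks later: 3 + 7 = 10.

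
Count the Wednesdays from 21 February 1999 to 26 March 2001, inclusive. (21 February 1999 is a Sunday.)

109

21 February 1999 is a Sunday; the first Wednesday on or after it is 24 February 1999 (3 days later).
From 24 February 1999 to 26 March 2001: 310 + 366 + 85 = 761 days (rest of 1999, 2000, to 26 March 2001 in 2001).
761 ÷ 7 = 108 full weeks with remainder 5, so 108 more Wednesdays after the first → 109.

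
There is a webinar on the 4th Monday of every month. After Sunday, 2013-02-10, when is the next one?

2013-02-25

February 2013 starts on a Friday; its first Monday is the 4th, so the 4th Monday is the 25th — 2013-02-25.
2013-02-25 is after 2013-02-10, so that is the next one.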